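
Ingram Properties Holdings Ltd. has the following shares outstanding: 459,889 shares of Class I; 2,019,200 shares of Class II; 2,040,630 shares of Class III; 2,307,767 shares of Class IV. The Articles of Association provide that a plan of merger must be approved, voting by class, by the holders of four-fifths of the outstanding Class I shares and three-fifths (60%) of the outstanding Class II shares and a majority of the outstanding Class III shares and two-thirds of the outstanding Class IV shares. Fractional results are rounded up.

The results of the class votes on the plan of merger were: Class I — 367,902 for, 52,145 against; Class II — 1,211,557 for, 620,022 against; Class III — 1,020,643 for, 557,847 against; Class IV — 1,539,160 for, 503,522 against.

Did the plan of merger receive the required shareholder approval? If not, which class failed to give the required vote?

Class I: 4/5 of 459889 = 367911.20, rounded up to 367912; 367,912 required, 367,902 in favor — not approved.
Class II: 3/5 of 2019200 = 1211520; 1,211,520 required, 1,211,557 in favor — approved.
Class III: a majority of 2040630 is 1020316; 1,020,316 required, 1,020,643 in favor — approved.
Class IV: 2/3 of 2307767 = 1538511.33, rounded up to 1538512; 1,538,512 required, 1,539,160 in favor — approved.

Not approved — the Class I shares did not give the required vote.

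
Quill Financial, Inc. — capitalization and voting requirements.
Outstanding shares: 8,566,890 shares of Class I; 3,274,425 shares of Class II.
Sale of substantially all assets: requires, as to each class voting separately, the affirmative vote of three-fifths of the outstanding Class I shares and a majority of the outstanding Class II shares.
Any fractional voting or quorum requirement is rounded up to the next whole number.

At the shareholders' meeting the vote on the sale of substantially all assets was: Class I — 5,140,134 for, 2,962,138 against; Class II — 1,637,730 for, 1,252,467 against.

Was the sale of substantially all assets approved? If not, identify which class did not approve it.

Approved — every class gave the required vote.

Class I: 3/5 of 8566890 = 5140134; 5,140,134 required, 5,140,134 in favor — approved.
Class II: a majority of 3274425 is 1637213; 1,637,213 required, 1,637,730 in favor — approved.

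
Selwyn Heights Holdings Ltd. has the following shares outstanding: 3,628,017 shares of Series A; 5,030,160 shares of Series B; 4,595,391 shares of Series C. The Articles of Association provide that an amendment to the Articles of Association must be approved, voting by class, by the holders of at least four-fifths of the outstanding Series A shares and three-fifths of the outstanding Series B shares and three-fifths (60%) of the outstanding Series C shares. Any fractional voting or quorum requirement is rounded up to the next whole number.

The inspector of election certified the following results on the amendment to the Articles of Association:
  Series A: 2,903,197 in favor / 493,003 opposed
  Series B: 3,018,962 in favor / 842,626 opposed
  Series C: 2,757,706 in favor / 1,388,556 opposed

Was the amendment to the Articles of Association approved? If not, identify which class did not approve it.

Series A: 4/5 of 3628017 = 2902413.60, rounded up to 2902414; 2,902,414 required, 2,903,197 in favor — approved.
Series B: 3/5 of 5030160 = 3018096; 3,018,096 required, 3,018,962 in favor — approved.
Series C: 3/5 of 4595391 = 2757234.60, rounded up to 2757235; 2,757,235 required, 2,757,706 in favor — approved.

Approved — every class gave the required vote.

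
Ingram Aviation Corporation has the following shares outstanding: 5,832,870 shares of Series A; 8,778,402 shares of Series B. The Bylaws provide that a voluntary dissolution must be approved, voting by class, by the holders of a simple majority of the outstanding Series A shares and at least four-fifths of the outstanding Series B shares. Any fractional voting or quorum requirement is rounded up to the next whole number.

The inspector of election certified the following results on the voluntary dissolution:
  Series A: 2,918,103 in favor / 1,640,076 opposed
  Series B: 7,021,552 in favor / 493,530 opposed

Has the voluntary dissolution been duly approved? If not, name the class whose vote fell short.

Not approved — the Series B shares did not give the required vote.

Series A: a majority of 5832870 is 2916436; 2,916,436 required, 2,918,103 in favor — approved.
Series B: 4/5 of 8778402 = 7022721.60, rounded up to 7022722; 7,022,722 required, 7,021,552 in favor — not approved.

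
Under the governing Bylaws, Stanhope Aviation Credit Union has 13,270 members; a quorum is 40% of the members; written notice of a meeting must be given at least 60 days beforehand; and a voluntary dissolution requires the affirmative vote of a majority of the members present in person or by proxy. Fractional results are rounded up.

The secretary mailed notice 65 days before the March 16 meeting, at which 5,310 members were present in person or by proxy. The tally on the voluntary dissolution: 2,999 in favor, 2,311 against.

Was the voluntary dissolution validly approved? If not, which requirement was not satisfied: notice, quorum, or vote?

Notice: 65 days given; 60 required. Satisfied.
Quorum: 40% of 13,270 = 5,308; 5,310 present. Satisfied.
Vote: requires a majority of those present (5,310); a majority of 5310 is 2656, so 2,656 needed; 2,999 in favor. Satisfied.

Valid — all requirements satisfied.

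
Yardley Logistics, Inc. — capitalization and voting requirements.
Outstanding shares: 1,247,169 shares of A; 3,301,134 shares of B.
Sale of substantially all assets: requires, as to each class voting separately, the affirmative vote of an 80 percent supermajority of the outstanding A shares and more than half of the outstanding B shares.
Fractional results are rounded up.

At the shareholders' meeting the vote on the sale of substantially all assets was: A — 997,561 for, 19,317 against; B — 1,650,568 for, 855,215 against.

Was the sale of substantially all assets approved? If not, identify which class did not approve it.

A: 4/5 of 1247169 = 997735.20, rounded up to 997736; 997,736 required, 997,561 in favor — not approved.
B: a majority of 3301134 is 1650568; 1,650,568 required, 1,650,568 in favor — approved.

Not approved — the A shares did not give the required vote.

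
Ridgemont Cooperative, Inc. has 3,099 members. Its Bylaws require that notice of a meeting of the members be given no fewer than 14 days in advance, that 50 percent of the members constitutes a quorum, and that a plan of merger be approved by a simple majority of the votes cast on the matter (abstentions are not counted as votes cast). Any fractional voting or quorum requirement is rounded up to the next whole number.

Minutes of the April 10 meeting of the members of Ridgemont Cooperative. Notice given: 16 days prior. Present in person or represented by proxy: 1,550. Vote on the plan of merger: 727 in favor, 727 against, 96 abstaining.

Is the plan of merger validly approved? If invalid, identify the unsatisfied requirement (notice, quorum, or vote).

Notice: 16 days given; 14 required. Satisfied.
Quorum: 50% of 3,099 = 1,549.50, rounded up to 1,550; 1,550 present. Satisfied.
Vote: requires a majority of the votes cast (1,550 − 96 abstaining = 1,454); a majority of 1454 is 728, so 728 needed; 727 in favor. Not satisfied.

Invalid — vote requirement not satisfied.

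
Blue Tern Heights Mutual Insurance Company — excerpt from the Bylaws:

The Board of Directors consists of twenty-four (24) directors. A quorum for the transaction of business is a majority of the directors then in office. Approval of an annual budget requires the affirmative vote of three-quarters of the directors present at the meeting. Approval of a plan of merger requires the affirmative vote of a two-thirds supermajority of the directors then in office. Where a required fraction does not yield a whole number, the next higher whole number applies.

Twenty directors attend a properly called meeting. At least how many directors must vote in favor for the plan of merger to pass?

The plan of merger requires two-thirds of the directors then in office (24).
2/3 of 24 = 16.

16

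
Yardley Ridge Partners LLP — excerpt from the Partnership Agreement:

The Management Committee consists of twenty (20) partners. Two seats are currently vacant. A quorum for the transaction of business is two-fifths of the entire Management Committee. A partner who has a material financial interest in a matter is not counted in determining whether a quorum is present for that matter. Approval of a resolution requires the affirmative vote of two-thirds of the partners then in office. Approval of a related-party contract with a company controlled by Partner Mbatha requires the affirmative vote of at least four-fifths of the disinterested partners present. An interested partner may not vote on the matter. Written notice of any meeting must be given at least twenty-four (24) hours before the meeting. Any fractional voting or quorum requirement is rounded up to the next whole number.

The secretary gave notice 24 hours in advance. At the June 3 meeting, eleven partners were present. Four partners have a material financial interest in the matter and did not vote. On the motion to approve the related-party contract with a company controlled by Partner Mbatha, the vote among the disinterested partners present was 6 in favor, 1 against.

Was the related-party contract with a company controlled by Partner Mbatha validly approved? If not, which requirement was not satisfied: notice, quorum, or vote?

Notice: 24 hours given; 24 required (24 ≥ 24). Satisfied.
Quorum: 11 present, but the 4 interested partners do not count, leaving 7. Quorum is 8. Not satisfied.
Vote: the related-party contract with a company controlled by Partner Mbatha requires four-fifths of the disinterested partners present (11 − 4 = 7). 4/5 of 7 = 5.60, rounded up to 6, so 6 affirmative votes are needed; 6 voted in favor. Satisfied. (Moot — without a quorum no business can be validly transacted.)

Invalid — quorum requirement not satisfied.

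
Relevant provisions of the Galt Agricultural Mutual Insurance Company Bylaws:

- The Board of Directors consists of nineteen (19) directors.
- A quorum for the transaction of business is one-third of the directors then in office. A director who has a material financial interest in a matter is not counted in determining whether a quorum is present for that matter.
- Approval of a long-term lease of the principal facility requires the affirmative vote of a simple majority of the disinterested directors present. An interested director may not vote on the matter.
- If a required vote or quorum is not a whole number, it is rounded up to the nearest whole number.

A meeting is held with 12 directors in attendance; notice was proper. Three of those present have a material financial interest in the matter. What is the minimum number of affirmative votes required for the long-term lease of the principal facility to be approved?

The long-term lease of the principal facility requires a majority of the disinterested directors present (12 − 3 = 9).
A majority of 9 is 5.

5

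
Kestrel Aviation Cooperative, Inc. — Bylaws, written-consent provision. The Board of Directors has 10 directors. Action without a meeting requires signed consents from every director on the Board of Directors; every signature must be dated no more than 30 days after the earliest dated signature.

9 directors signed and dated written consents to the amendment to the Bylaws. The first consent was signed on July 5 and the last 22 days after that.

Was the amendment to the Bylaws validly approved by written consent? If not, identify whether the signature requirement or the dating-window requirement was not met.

Signatures required: all of 10 — unanimous means all 10, so 10 needed; 9 signed. Insufficient.
Dating window: the latest signature is 22 days after the earliest; the limit is 30 days. Within the window.

Not effective — insufficient signatures.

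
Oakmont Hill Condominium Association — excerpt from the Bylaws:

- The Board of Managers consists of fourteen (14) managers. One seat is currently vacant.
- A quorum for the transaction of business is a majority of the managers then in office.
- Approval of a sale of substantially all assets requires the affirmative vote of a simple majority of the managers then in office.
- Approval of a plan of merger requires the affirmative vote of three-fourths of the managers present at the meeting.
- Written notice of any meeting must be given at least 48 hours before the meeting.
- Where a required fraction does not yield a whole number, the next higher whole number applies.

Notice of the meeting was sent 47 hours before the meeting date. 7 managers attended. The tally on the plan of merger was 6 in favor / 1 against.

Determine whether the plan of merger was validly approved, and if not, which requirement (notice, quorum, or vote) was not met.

Invalid — notice requirement not satisfied.

Notice: 47 hours given; 48 required (47 < 48). Not satisfied.
Quorum: 7 present; quorum is 7. Satisfied.
Vote: the plan of merger requires three-fourths of the managers present (7). 3/4 of 7 = 5.25, rounded up to 6, so 6 affirmative votes are needed; 6 voted in favor. Satisfied.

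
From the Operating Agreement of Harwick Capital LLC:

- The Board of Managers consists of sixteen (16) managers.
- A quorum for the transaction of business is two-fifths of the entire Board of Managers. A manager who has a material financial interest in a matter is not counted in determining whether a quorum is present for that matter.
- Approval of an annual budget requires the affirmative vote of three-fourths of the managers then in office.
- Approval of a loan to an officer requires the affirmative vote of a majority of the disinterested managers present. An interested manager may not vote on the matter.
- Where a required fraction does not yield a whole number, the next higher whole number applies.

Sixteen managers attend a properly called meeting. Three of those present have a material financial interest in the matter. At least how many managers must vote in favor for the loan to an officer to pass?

7

The loan to an officer requires a majority of the disinterested managers present (16 − 3 = 13).
A majority of 13 is 7.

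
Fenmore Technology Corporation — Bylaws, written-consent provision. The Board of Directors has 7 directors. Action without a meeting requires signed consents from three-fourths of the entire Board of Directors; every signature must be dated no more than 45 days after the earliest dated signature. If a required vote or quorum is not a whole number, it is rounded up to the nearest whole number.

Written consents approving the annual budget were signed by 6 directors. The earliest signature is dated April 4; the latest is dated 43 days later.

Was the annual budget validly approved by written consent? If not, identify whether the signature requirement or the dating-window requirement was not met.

Signatures required: three-fourths of 7 — 3/4 of 7 = 5.25, rounded up to 6, so 6 needed; 6 signed. Sufficient.
Dating window: the latest signature is 43 days after the earliest; the limit is 45 days. Within the window.

Effective — both the signature and dating-window requirements are satisfied.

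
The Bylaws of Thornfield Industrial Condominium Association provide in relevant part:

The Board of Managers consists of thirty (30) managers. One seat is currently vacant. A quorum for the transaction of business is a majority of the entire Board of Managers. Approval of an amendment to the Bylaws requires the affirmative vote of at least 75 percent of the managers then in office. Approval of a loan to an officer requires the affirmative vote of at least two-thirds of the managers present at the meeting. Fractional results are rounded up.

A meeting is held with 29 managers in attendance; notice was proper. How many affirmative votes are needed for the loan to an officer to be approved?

The loan to an officer requires two-thirds of the managers present (29).
2/3 of 29 = 19.33, rounded up to 20.

20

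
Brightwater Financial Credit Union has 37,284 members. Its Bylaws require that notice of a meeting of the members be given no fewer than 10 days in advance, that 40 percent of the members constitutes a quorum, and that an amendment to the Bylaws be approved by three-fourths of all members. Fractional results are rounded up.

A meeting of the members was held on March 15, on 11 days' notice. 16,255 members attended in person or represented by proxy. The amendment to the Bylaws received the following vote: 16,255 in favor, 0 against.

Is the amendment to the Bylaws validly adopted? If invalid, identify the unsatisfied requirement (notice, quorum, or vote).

Notice: 11 days given; 10 required. Satisfied.
Quorum: 40% of 37,284 = 14,913.60, rounded up to 14,914; 16,255 present. Satisfied.
Vote: requires three-fourths of all members (37,284); 3/4 of 37284 = 27963, so 27,963 needed; 16,255 in favor. Not satisfied.

Invalid — vote requirement not satisfied.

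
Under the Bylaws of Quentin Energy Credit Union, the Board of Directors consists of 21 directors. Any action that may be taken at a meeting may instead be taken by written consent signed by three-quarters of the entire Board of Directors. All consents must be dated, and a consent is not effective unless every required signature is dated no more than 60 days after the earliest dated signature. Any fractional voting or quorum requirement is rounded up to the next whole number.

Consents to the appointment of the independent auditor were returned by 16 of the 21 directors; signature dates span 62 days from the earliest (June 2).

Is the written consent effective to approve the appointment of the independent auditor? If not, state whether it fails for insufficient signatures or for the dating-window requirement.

Not effective — dating-window requirement not satisfied.

Signatures required: three-quarters of 21 — 3/4 of 21 = 15.75, rounded up to 16, so 16 needed; 16 signed. Sufficient.
Dating window: the latest signature is 62 days after the earliest; the limit is 60 days. Outside the window.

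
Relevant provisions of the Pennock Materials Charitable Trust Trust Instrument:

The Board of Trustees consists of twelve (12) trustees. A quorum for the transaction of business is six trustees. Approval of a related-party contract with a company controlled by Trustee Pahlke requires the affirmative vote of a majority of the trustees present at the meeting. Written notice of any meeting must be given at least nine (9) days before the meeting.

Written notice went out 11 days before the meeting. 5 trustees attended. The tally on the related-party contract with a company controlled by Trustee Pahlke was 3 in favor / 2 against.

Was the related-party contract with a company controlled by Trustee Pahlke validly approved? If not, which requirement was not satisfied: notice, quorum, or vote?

Invalid — quorum requirement not satisfied.

Notice: 11 days given; 9 required (11 ≥ 9). Satisfied.
Quorum: 5 present; quorum is 6. Not satisfied.
Vote: the related-party contract with a company controlled by Trustee Pahlke requires a majority of the trustees present (5). A majority of 5 is 3, so 3 affirmative votes are needed; 3 voted in favor. Satisfied. (Moot — without a quorum no business can be validly transacted.)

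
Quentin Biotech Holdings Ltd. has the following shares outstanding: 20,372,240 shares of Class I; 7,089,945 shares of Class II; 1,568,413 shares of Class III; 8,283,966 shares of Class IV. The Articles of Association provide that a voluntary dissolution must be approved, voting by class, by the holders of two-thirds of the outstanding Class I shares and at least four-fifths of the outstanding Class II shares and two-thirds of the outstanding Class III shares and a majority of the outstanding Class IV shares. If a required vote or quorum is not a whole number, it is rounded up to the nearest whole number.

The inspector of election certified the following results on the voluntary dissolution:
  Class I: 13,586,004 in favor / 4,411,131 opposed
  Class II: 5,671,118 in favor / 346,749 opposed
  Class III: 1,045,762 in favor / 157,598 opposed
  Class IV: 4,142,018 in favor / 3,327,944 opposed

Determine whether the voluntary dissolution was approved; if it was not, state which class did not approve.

Class I: 2/3 of 20372240 = 13581493.33, rounded up to 13581494; 13,581,494 required, 13,586,004 in favor — approved.
Class II: 4/5 of 7089945 = 5671956; 5,671,956 required, 5,671,118 in favor — not approved.
Class III: 2/3 of 1568413 = 1045608.67, rounded up to 1045609; 1,045,609 required, 1,045,762 in favor — approved.
Class IV: a majority of 8283966 is 4141984; 4,141,984 required, 4,142,018 in favor — approved.

Not approved — the Class II shares did not give the required vote.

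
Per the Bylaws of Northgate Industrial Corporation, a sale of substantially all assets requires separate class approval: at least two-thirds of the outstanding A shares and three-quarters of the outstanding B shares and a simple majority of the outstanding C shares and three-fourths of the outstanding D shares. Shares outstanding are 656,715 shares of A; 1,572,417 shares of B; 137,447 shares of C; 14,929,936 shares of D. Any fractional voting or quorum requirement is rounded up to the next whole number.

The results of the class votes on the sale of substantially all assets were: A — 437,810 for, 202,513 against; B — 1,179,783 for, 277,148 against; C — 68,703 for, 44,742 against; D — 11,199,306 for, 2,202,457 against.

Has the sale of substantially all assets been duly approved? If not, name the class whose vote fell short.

A: 2/3 of 656715 = 437810; 437,810 required, 437,810 in favor — approved.
B: 3/4 of 1572417 = 1179312.75, rounded up to 1179313; 1,179,313 required, 1,179,783 in favor — approved.
C: a majority of 137447 is 68724; 68,724 required, 68,703 in favor — not approved.
D: 3/4 of 14929936 = 11197452; 11,197,452 required, 11,199,306 in favor — approved.

Not approved — the C shares did not give the required vote.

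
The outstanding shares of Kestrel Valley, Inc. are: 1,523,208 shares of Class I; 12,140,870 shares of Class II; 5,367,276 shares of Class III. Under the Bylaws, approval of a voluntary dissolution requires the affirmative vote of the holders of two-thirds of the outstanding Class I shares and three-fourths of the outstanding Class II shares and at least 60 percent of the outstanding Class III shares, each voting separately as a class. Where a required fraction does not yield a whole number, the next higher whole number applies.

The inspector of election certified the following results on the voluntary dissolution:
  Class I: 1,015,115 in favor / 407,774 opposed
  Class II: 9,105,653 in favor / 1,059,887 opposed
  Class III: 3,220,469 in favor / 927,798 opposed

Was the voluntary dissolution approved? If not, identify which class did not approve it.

Class I: 2/3 of 1523208 = 1015472; 1,015,472 required, 1,015,115 in favor — not approved.
Class II: 3/4 of 12140870 = 9105652.50, rounded up to 9105653; 9,105,653 required, 9,105,653 in favor — approved.
Class III: 3/5 of 5367276 = 3220365.60, rounded up to 3220366; 3,220,366 required, 3,220,469 in favor — approved.

Not approved — the Class I shares did not give the required vote.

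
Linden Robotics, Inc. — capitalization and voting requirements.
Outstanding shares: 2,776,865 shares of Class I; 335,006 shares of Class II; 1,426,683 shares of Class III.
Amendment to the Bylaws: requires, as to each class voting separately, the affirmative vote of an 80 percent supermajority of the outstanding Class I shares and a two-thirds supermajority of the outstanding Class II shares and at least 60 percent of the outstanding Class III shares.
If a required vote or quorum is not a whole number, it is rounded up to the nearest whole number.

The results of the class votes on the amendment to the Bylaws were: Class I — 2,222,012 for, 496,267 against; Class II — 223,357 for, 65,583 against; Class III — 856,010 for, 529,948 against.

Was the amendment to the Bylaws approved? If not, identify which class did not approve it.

Class I: 4/5 of 2776865 = 2221492; 2,221,492 required, 2,222,012 in favor — approved.
Class II: 2/3 of 335006 = 223337.33, rounded up to 223338; 223,338 required, 223,357 in favor — approved.
Class III: 3/5 of 1426683 = 856009.80, rounded up to 856010; 856,010 required, 856,010 in favor — approved.

Approved — every class gave the required vote.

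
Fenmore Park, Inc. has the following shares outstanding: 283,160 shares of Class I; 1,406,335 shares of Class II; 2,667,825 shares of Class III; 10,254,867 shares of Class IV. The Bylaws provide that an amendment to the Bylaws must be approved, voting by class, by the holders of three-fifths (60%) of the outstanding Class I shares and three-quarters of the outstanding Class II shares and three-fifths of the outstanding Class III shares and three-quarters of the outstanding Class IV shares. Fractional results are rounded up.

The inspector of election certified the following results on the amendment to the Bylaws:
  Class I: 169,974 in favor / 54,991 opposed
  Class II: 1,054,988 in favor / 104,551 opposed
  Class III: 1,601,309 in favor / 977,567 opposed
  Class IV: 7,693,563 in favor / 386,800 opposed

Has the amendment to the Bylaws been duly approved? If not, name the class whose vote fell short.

Class I: 3/5 of 283160 = 169896; 169,896 required, 169,974 in favor — approved.
Class II: 3/4 of 1406335 = 1054751.25, rounded up to 1054752; 1,054,752 required, 1,054,988 in favor — approved.
Class III: 3/5 of 2667825 = 1600695; 1,600,695 required, 1,601,309 in favor — approved.
Class IV: 3/4 of 10254867 = 7691150.25, rounded up to 7691151; 7,691,151 required, 7,693,563 in favor — approved.

Approved — every class gave the required vote.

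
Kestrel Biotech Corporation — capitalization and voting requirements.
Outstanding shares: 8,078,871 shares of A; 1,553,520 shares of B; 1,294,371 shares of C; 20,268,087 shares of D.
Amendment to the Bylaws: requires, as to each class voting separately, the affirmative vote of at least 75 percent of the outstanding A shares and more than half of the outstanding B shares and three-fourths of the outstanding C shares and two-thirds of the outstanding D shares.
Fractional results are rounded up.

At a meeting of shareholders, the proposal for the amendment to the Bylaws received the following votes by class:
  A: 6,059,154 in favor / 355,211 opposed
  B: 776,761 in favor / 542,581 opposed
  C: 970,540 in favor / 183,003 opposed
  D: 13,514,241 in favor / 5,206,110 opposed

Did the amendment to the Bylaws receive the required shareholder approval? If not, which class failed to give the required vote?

Not approved — the C shares did not give the required vote.

A: 3/4 of 8078871 = 6059153.25, rounded up to 6059154; 6,059,154 required, 6,059,154 in favor — approved.
B: a majority of 1553520 is 776761; 776,761 required, 776,761 in favor — approved.
C: 3/4 of 1294371 = 970778.25, rounded up to 970779; 970,779 required, 970,540 in favor — not approved.
D: 2/3 of 20268087 = 13512058; 13,512,058 required, 13,514,241 in favor — approved.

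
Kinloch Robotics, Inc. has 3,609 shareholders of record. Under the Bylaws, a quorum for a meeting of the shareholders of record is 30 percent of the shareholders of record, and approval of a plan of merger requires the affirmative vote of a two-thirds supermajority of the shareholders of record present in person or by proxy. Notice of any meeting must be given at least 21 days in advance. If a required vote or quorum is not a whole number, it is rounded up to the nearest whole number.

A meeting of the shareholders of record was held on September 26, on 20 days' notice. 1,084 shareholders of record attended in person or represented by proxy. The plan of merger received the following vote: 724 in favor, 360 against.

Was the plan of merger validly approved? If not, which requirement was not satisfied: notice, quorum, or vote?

Notice: 20 days given; 21 required. Not satisfied.
Quorum: 30% of 3,609 = 1,082.70, rounded up to 1,083; 1,084 present. Satisfied.
Vote: requires two-thirds of those present (1,084); 2/3 of 1084 = 722.67, rounded up to 723, so 723 needed; 724 in favor. Satisfied.

Invalid — notice requirement not satisfied.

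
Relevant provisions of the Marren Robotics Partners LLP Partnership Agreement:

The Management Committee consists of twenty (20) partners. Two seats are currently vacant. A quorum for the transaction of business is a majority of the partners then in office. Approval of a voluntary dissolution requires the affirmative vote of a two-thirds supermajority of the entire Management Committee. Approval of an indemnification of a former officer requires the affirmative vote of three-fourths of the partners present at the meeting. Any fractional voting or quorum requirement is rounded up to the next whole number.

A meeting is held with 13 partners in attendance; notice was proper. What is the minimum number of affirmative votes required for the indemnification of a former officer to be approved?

The indemnification of a former officer requires three-fourths of the partners present (13).
3/4 of 13 = 9.75, rounded up to 10.

10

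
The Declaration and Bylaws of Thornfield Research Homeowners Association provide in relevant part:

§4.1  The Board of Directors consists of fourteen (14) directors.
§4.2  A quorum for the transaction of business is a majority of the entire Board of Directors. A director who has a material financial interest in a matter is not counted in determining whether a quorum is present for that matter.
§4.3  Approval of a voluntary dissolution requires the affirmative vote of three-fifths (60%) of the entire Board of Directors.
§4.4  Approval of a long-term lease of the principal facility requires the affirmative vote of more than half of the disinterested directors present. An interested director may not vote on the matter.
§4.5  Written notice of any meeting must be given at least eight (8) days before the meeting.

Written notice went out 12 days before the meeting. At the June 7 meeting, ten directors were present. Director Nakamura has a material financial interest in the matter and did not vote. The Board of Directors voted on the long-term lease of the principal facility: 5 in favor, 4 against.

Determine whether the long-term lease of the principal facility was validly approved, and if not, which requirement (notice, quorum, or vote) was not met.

Notice: 12 days given; 8 required (12 ≥ 8). Satisfied.
Quorum: 10 present, but the 1 interested director does not count, leaving 9. Quorum is 8. Satisfied.
Vote: the long-term lease of the principal facility requires a majority of the disinterested directors present (10 − 1 = 9). A majority of 9 is 5, so 5 affirmative votes are needed; 5 voted in favor. Satisfied.

Valid — all requirements satisfied.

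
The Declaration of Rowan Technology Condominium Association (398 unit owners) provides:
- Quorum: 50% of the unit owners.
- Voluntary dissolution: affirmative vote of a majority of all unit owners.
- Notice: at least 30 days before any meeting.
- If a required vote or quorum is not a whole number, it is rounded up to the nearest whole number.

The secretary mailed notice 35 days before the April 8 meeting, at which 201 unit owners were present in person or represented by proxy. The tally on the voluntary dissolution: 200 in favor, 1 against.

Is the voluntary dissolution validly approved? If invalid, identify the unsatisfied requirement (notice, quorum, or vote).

Valid — all requirements satisfied.

Notice: 35 days given; 30 required. Satisfied.
Quorum: 50% of 398 = 199; 201 present. Satisfied.
Vote: requires a majority of all unit owners (398); a majority of 398 is 200, so 200 needed; 200 in favor. Satisfied.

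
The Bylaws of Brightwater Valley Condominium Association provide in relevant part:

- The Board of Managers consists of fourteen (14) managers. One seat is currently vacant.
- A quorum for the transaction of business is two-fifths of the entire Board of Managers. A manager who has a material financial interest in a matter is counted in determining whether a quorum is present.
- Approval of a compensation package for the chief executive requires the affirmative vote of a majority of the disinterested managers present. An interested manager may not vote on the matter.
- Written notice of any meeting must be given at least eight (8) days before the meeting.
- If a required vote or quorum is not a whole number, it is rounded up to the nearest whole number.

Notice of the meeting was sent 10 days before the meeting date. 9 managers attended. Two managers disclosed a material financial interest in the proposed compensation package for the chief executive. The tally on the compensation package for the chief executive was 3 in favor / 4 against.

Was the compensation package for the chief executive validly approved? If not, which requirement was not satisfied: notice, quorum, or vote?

Notice: 10 days given; 8 required (10 ≥ 8). Satisfied.
Quorum: 9 present (interested managers count toward quorum); quorum is 6. Satisfied.
Vote: the compensation package for the chief executive requires a majority of the disinterested managers present (9 − 2 = 7). A majority of 7 is 4, so 4 affirmative votes are needed; 3 voted in favor. Not satisfied.

Invalid — vote requirement not satisfied.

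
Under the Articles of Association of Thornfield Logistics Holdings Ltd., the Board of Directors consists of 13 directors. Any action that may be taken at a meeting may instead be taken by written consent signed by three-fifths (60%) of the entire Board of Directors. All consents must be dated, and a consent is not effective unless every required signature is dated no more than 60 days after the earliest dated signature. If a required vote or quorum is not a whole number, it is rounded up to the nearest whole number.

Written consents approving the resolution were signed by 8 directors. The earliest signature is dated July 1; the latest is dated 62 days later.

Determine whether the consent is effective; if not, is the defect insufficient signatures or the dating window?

Signatures required: three-fifths (60%) of 13 — 3/5 of 13 = 7.80, rounded up to 8, so 8 needed; 8 signed. Sufficient.
Dating window: the latest signature is 62 days after the earliest; the limit is 60 days. Outside the window.

Not effective — dating-window requirement not satisfied.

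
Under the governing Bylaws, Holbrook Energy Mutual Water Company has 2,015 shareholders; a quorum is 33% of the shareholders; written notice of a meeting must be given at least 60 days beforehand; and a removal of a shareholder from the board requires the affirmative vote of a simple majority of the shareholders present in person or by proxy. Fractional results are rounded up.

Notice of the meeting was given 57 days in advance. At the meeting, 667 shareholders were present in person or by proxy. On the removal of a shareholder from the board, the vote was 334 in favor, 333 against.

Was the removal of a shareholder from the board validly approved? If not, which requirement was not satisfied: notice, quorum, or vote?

Invalid — notice requirement not satisfied.

Notice: 57 days given; 60 required. Not satisfied.
Quorum: 33% of 2,015 = 664.95, rounded up to 665; 667 present. Satisfied.
Vote: requires a majority of those present (667); a majority of 667 is 334, so 334 needed; 334 in favor. Satisfied.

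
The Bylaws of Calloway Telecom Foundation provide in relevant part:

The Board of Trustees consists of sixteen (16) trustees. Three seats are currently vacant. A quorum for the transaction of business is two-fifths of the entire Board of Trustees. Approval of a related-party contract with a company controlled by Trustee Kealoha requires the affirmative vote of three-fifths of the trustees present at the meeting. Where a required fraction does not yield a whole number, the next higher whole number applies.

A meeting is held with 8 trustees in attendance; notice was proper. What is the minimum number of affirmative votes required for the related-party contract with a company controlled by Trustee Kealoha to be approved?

5

The related-party contract with a company controlled by Trustee Kealoha requires three-fifths of the trustees present (8).
3/5 of 8 = 4.80, rounded up to 5.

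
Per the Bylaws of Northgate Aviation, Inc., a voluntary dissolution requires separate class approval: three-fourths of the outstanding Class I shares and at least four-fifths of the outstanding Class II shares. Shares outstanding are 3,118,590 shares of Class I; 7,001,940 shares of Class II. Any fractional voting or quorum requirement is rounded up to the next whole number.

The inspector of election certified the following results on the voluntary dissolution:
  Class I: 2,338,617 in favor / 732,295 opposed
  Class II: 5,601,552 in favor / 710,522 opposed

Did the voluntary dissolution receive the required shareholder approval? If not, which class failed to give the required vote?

Not approved — the Class I shares did not give the required vote.

Class I: 3/4 of 3118590 = 2338942.50, rounded up to 2338943; 2,338,943 required, 2,338,617 in favor — not approved.
Class II: 4/5 of 7001940 = 5601552; 5,601,552 required, 5,601,552 in favor — approved.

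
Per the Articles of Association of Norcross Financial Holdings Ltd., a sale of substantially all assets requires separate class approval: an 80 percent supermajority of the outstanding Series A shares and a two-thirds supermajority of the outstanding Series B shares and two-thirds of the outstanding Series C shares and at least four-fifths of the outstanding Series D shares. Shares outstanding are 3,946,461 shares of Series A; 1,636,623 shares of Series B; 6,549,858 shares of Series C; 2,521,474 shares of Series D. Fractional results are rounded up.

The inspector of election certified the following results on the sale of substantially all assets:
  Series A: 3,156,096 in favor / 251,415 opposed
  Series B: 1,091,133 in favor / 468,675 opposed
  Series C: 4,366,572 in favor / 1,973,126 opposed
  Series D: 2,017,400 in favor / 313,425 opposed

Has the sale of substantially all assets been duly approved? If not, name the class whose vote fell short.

Series A: 4/5 of 3946461 = 3157168.80, rounded up to 3157169; 3,157,169 required, 3,156,096 in favor — not approved.
Series B: 2/3 of 1636623 = 1091082; 1,091,082 required, 1,091,133 in favor — approved.
Series C: 2/3 of 6549858 = 4366572; 4,366,572 required, 4,366,572 in favor — approved.
Series D: 4/5 of 2521474 = 2017179.20, rounded up to 2017180; 2,017,180 required, 2,017,400 in favor — approved.

Not approved — the Series A shares did not give the required vote.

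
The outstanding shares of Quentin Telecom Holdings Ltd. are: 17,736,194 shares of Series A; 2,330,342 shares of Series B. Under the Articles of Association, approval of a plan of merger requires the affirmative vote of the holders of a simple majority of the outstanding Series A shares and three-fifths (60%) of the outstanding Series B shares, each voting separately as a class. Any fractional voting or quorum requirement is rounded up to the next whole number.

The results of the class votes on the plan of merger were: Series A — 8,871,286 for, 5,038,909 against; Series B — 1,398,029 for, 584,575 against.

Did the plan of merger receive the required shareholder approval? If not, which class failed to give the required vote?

Not approved — the Series B shares did not give the required vote.

Series A: a majority of 17736194 is 8868098; 8,868,098 required, 8,871,286 in favor — approved.
Series B: 3/5 of 2330342 = 1398205.20, rounded up to 1398206; 1,398,206 required, 1,398,029 in favor — not approved.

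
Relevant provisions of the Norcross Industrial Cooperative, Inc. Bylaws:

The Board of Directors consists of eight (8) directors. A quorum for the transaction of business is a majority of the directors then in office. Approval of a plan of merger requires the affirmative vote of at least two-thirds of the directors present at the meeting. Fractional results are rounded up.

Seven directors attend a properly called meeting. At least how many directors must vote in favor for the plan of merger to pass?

The plan of merger requires two-thirds of the directors present (7).
2/3 of 7 = 4.67, rounded up to 5.

5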